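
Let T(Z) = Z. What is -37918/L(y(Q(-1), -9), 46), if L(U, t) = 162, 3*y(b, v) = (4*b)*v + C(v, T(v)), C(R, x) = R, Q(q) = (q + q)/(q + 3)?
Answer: -18959/81 ≈ -234.06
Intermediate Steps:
Q(q) = 2*q/(3 + q) (Q(q) = (2*q)/(3 + q) = 2*q/(3 + q))
y(b, v) = v/3 + 4*b*v/3 (y(b, v) = ((4*b)*v + v)/3 = (4*b*v + v)/3 = (v + 4*b*v)/3 = v/3 + 4*b*v/3)
-37918/L(y(Q(-1), -9), 46) = -37918/162 = -37918*1/162 = -18959/81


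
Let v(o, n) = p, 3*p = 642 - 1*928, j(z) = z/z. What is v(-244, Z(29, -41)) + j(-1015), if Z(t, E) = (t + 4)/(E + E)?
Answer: -283/3 ≈ -94.333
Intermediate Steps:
j(z) = 1
Z(t, E) = (4 + t)/(2*E) (Z(t, E) = (4 + t)/((2*E)) = (4 + t)*(1/(2*E)) = (4 + t)/(2*E))
p = -286/3 (p = (642 - 1*928)/3 = (642 - 928)/3 = (⅓)*(-286) = -286/3 ≈ -95.333)
v(o, n) = -286/3
v(-244, Z(29, -41)) + j(-1015) = -286/3 + 1 = -283/3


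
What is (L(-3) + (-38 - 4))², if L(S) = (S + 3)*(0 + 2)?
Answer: 1764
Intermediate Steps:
L(S) = 6 + 2*S (L(S) = (3 + S)*2 = 6 + 2*S)
(L(-3) + (-38 - 4))² = ((6 + 2*(-3)) + (-38 - 4))² = ((6 - 6) - 42)² = (0 - 42)² = (-42)² = 1764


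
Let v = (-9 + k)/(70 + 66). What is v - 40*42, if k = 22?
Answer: -228467/136 ≈ -1679.9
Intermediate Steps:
v = 13/136 (v = (-9 + 22)/(70 + 66) = 13/136 ≈ 0.095588)
v - 40*42 = 13/136 - 40*42 = 13/136 - 1680 = -228467/136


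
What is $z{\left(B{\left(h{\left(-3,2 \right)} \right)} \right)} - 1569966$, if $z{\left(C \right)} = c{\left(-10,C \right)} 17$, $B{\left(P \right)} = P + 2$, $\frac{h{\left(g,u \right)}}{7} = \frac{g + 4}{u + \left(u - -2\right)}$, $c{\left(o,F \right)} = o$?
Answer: $-1570136$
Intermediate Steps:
$h{\left(g,u \right)} = \frac{7 \left(4 + g\right)}{2 + 2 u}$ ($h{\left(g,u \right)} = 7 \frac{g + 4}{u + \left(u - -2\right)} = 7 \frac{4 + g}{u + \left(u + 2\right)} = 7 \frac{4 + g}{u + \left(2 + u\right)} = 7 \frac{4 + g}{2 + 2 u} = \frac{7 \left(4 + g\right)}{2 + 2 u}$)
$B{\left(P \right)} = 2 + P$
$z{\left(C \right)} = -170$ ($z{\left(C \right)} = \left(-10\right) 17 = -170$)
$z{\left(B{\left(h{\left(-3,2 \right)} \right)} \right)} - 1569966 = -170 - 1569966 = -1570136$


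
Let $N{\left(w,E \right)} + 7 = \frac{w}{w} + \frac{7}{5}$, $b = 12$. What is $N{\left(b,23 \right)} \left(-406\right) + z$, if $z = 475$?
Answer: $\frac{11713}{5} \approx 2342.6$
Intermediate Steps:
$N{\left(w,E \right)} = - \frac{23}{5}$ ($N{\left(w,E \right)} = -7 + \left(\frac{w}{w} + \frac{7}{5}\right) = -7 + \left(1 + 7 \cdot \frac{1}{5}\right) = -7 + \left(1 + \frac{7}{5}\right) = -7 + \frac{12}{5} = - \frac{23}{5}$)
$N{\left(b,23 \right)} \left(-406\right) + z = \left(- \frac{23}{5}\right) \left(-406\right) + 475 = \frac{9338}{5} + 475 = \frac{11713}{5}$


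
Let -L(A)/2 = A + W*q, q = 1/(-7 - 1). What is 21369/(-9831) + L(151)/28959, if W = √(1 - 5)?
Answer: -207264611/94898643 + I/57918 ≈ -2.1841 + 1.7266e-5*I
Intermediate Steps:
q = -⅛ (q = 1/(-8) = -⅛ ≈ -0.12500)
W = 2*I (W = √(-4) = 2*I ≈ 2.0*I)
L(A) = I/2 - 2*A (L(A) = -2*(A + (2*I)*(-⅛)) = -2*(A - I/4) = I/2 - 2*A)
21369/(-9831) + L(151)/28959 = 21369/(-9831) + (I/2 - 2*151)/28959 = 21369*(-1/9831) + (I/2 - 302)*(1/28959) = -7123/3277 + (-302 + I/2)*(1/28959) = -7123/3277 + (-302/28959 + I/57918) = -207264611/94898643 + I/57918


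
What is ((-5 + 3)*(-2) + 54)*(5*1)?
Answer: 290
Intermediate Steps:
((-5 + 3)*(-2) + 54)*(5*1) = (-2*(-2) + 54)*5 = (4 + 54)*5 = 58*5 = 290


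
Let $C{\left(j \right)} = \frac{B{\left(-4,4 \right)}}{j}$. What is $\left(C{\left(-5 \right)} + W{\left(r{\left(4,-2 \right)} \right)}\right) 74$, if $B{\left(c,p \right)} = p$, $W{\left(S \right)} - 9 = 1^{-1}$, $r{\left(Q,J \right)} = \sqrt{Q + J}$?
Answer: $\frac{3404}{5} \approx 680.8$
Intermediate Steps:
$r{\left(Q,J \right)} = \sqrt{J + Q}$
$W{\left(S \right)} = 10$ ($W{\left(S \right)} = 9 + 1^{-1} = 9 + 1 = 10$)
$C{\left(j \right)} = \frac{4}{j}$
$\left(C{\left(-5 \right)} + W{\left(r{\left(4,-2 \right)} \right)}\right) 74 = \left(\frac{4}{-5} + 10\right) 74 = \left(4 \left(- \frac{1}{5}\right) + 10\right) 74 = \left(- \frac{4}{5} + 10\right) 74 = \frac{46}{5} \cdot 74 = \frac{3404}{5}$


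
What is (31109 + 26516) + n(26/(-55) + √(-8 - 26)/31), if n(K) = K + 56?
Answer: 3172429/55 + I*√34/31 ≈ 57681.0 + 0.1881*I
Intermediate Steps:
n(K) = 56 + K
(31109 + 26516) + n(26/(-55) + √(-8 - 26)/31) = (31109 + 26516) + (56 + (26/(-55) + √(-8 - 26)/31)) = 57625 + (56 + (26*(-1/55) + √(-34)*(1/31))) = 57625 + (56 + (-26/55 + (I*√34)*(1/31))) = 57625 + (56 + (-26/55 + I*√34/31)) = 57625 + (3054/55 + I*√34/31) = 3172429/55 + I*√34/31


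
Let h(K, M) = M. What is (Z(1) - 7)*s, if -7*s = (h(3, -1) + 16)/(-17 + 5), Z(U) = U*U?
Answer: -15/14 ≈ -1.0714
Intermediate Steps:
Z(U) = U²
s = 5/28 (s = -(-1 + 16)/(7*(-17 + 5)) = -15/(7*(-12)) = -15*(-1)/(7*12) = -⅐*(-5/4) = 5/28 ≈ 0.17857)
(Z(1) - 7)*s = (1² - 7)*(5/28) = (1 - 7)*(5/28) = -6*5/28 = -15/14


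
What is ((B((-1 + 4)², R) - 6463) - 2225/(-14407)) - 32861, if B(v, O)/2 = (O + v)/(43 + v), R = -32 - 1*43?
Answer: -7365477790/187291 ≈ -39326.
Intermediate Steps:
R = -75 (R = -32 - 43 = -75)
B(v, O) = 2*(O + v)/(43 + v) (B(v, O) = 2*((O + v)/(43 + v)) = 2*(O + v)/(43 + v))
((B((-1 + 4)², R) - 6463) - 2225/(-14407)) - 32861 = ((2*(-75 + (-1 + 4)²)/(43 + (-1 + 4)²) - 6463) - 2225/(-14407)) - 32861 = ((2*(-75 + 3²)/(43 + 3²) - 6463) - 2225*(-1/14407)) - 32861 = ((2*(-75 + 9)/(43 + 9) - 6463) + 2225/14407) - 32861 = ((2*(-66)/52 - 6463) + 2225/14407) - 32861 = ((2*(1/52)*(-66) - 6463) + 2225/14407) - 32861 = ((-33/13 - 6463) + 2225/14407) - 32861 = (-84052/13 + 2225/14407) - 32861 = -1210908239/187291 - 32861 = -7365477790/187291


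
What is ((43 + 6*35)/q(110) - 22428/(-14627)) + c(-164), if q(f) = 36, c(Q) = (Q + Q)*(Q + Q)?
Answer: 56655230087/526572 ≈ 1.0759e+5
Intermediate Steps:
c(Q) = 4*Q² (c(Q) = (2*Q)*(2*Q) = 4*Q²)
((43 + 6*35)/q(110) - 22428/(-14627)) + c(-164) = ((43 + 6*35)/36 - 22428/(-14627)) + 4*(-164)² = ((43 + 210)*(1/36) - 22428*(-1/14627)) + 4*26896 = (253*(1/36) + 22428/14627) + 107584 = (253/36 + 22428/14627) + 107584 = 4508039/526572 + 107584 = 56655230087/526572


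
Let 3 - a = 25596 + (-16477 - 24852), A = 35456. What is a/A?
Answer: 1967/4432 ≈ 0.44382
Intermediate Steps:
a = 15736 (a = 3 - (25596 + (-16477 - 24852)) = 3 - (25596 - 41329) = 3 - 1*(-15733) = 3 + 15733 = 15736)
a/A = 15736/35456 = 15736*(1/35456) = 1967/4432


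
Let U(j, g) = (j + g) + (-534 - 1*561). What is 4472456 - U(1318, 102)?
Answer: 4472131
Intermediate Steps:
U(j, g) = -1095 + g + j (U(j, g) = (g + j) + (-534 - 561) = (g + j) - 1095 = -1095 + g + j)
4472456 - U(1318, 102) = 4472456 - (-1095 + 102 + 1318) = 4472456 - 1*325 = 4472456 - 325 = 4472131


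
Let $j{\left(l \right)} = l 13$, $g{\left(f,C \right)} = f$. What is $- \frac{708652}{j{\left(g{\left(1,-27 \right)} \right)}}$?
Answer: $- \frac{708652}{13} \approx -54512.0$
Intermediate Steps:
$j{\left(l \right)} = 13 l$
$- \frac{708652}{j{\left(g{\left(1,-27 \right)} \right)}} = - \frac{708652}{13 \cdot 1} = - \frac{708652}{13}$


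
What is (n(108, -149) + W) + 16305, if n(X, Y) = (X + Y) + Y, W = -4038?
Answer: 12077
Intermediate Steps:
n(X, Y) = X + 2*Y
(n(108, -149) + W) + 16305 = ((108 + 2*(-149)) - 4038) + 16305 = ((108 - 298) - 4038) + 16305 = (-190 - 4038) + 16305 = -4228 + 16305 = 12077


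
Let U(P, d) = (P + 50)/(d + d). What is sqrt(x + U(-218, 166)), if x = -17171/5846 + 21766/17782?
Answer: I*sqrt(41302024672154771478)/4314073238 ≈ 1.4897*I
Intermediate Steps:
U(P, d) = (50 + P)/(2*d) (U(P, d) = (50 + P)/((2*d)) = (50 + P)*(1/(2*d)) = (50 + P)/(2*d))
x = -89045343/51976786 (x = -17171*1/5846 + 21766*(1/17782) = -17171/5846 + 10883/8891 = -89045343/51976786 ≈ -1.7132)
sqrt(x + U(-218, 166)) = sqrt(-89045343/51976786 + (1/2)*(50 - 218)/166) = sqrt(-89045343/51976786 + (1/2)*(1/166)*(-168)) = sqrt(-89045343/51976786 - 42/83) = sqrt(-9573788481/4314073238) = I*sqrt(41302024672154771478)/4314073238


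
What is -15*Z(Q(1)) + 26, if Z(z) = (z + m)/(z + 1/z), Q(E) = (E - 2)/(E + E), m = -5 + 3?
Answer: 11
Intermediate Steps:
m = -2
Q(E) = (-2 + E)/(2*E) (Q(E) = (-2 + E)/((2*E)) = (-2 + E)*(1/(2*E)) = (-2 + E)/(2*E))
Z(z) = (-2 + z)/(z + 1/z) (Z(z) = (z - 2)/(z + 1/z) = (-2 + z)/(z + 1/z))
-15*Z(Q(1)) + 26 = -15*(1/2)*(-2 + 1)/1*(-2 + (1/2)*(-2 + 1)/1)/(1 + ((1/2)*(-2 + 1)/1)**2) + 26 = -15*(1/2)*1*(-1)*(-2 + (1/2)*1*(-1))/(1 + ((1/2)*1*(-1))**2) + 26 = -(-15)*(-2 - 1/2)/(2*(1 + (-1/2)**2)) + 26 = -(-15)*(-5)/(2*(1 + 1/4)*2) + 26 = -(-15)*(-5)/(2*5/4*2) + 26 = -(-15)*4*(-5)/(2*5*2) + 26 = -15*1 + 26 = -15 + 26 = 11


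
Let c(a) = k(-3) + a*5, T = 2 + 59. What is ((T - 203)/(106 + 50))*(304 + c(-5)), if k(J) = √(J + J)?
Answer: -6603/26 - 71*I*√6/78 ≈ -253.96 - 2.2297*I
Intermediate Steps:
T = 61
k(J) = √2*√J (k(J) = √(2*J) = √2*√J)
c(a) = 5*a + I*√6 (c(a) = √2*√(-3) + a*5 = √2*(I*√3) + 5*a = I*√6 + 5*a = 5*a + I*√6)
((T - 203)/(106 + 50))*(304 + c(-5)) = ((61 - 203)/(106 + 50))*(304 + (5*(-5) + I*√6)) = (-142/156)*(304 + (-25 + I*√6)) = (-142*1/156)*(279 + I*√6) = -71*(279 + I*√6)/78 = -6603/26 - 71*I*√6/78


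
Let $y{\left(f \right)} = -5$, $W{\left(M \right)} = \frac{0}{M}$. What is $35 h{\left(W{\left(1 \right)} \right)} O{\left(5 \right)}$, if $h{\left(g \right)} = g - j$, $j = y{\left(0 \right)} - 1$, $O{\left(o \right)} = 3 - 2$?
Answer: $210$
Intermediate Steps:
$W{\left(M \right)} = 0$
$O{\left(o \right)} = 1$
$j = -6$ ($j = -5 - 1 = -6$)
$h{\left(g \right)} = 6 + g$ ($h{\left(g \right)} = g - -6 = g + 6 = 6 + g$)
$35 h{\left(W{\left(1 \right)} \right)} O{\left(5 \right)} = 35 \left(6 + 0\right) 1 = 35 \cdot 6 \cdot 1 = 210 \cdot 1 = 210$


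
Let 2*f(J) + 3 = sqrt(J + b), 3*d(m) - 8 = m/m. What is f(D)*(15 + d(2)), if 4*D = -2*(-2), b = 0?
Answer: -18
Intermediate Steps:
d(m) = 3 (d(m) = 8/3 + (m/m)/3 = 8/3 + (1/3)*1 = 8/3 + 1/3 = 3)
D = 1 (D = (-2*(-2))/4 = (1/4)*4 = 1)
f(J) = -3/2 + sqrt(J)/2 (f(J) = -3/2 + sqrt(J + 0)/2 = -3/2 + sqrt(J)/2)
f(D)*(15 + d(2)) = (-3/2 + sqrt(1)/2)*(15 + 3) = (-3/2 + (1/2)*1)*18 = (-3/2 + 1/2)*18 = -1*18 = -18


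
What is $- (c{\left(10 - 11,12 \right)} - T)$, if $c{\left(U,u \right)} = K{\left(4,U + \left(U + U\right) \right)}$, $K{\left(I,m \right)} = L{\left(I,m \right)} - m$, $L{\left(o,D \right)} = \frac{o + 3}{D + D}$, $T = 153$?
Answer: $\frac{907}{6} \approx 151.17$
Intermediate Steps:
$L{\left(o,D \right)} = \frac{3 + o}{2 D}$
$K{\left(I,m \right)} = - m + \frac{3 + I}{2 m}$ ($K{\left(I,m \right)} = \frac{3 + I}{2 m} - m = - m + \frac{3 + I}{2 m}$)
$c{\left(U,u \right)} = \frac{7 - 18 U^{2}}{6 U}$ ($c{\left(U,u \right)} = \frac{3 + 4 - 2 \left(U + \left(U + U\right)\right)^{2}}{2 \left(U + \left(U + U\right)\right)} = \frac{3 + 4 - 2 \left(U + 2 U\right)^{2}}{2 \left(U + 2 U\right)} = \frac{3 + 4 - 2 \left(3 U\right)^{2}}{2 \cdot 3 U} = \frac{\frac{1}{3 U} \left(3 + 4 - 2 \cdot 9 U^{2}\right)}{2} = \frac{\frac{1}{3 U} \left(3 + 4 - 18 U^{2}\right)}{2} = \frac{\frac{1}{3 U} \left(7 - 18 U^{2}\right)}{2} = \frac{7 - 18 U^{2}}{6 U}$)
$- (c{\left(10 - 11,12 \right)} - T) = - (\left(- 3 \left(10 - 11\right) + \frac{7}{6 \left(10 - 11\right)}\right) - 153) = - (\left(\left(-3\right) \left(-1\right) + \frac{7}{6 \left(-1\right)}\right) - 153) = - (\left(3 + \frac{7}{6} \left(-1\right)\right) - 153) = - (\left(3 - \frac{7}{6}\right) - 153) = - (\frac{11}{6} - 153) = \left(-1\right) \left(- \frac{907}{6}\right) = \frac{907}{6}$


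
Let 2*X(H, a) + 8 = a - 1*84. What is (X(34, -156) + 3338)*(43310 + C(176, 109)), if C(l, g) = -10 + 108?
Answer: 139513312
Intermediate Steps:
X(H, a) = -46 + a/2 (X(H, a) = -4 + (a - 1*84)/2 = -4 + (a - 84)/2 = -4 + (-84 + a)/2 = -4 + (-42 + a/2) = -46 + a/2)
C(l, g) = 98
(X(34, -156) + 3338)*(43310 + C(176, 109)) = ((-46 + (½)*(-156)) + 3338)*(43310 + 98) = ((-46 - 78) + 3338)*43408 = (-124 + 3338)*43408 = 3214*43408 = 139513312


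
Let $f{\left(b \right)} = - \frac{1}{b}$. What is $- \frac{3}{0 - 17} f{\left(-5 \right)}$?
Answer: $\frac{3}{85} \approx 0.035294$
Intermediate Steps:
$- \frac{3}{0 - 17} f{\left(-5 \right)} = - \frac{3}{0 - 17} \left(- \frac{1}{-5}\right) = - \frac{3}{-17} \left(\left(-1\right) \left(- \frac{1}{5}\right)\right) = \left(-3\right) \left(- \frac{1}{17}\right) \frac{1}{5} = \frac{3}{17} \cdot \frac{1}{5} = \frac{3}{85}$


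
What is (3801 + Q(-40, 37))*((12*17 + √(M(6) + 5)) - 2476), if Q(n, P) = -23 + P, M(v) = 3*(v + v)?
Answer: -8667680 + 3815*√41 ≈ -8.6432e+6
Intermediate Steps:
M(v) = 6*v (M(v) = 3*(2*v) = 6*v)
(3801 + Q(-40, 37))*((12*17 + √(M(6) + 5)) - 2476) = (3801 + (-23 + 37))*((12*17 + √(6*6 + 5)) - 2476) = (3801 + 14)*((204 + √(36 + 5)) - 2476) = 3815*((204 + √41) - 2476) = 3815*(-2272 + √41) = -8667680 + 3815*√41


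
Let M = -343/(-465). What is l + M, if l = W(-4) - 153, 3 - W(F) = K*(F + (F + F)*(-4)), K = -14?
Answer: 112873/465 ≈ 242.74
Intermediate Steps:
W(F) = 3 - 98*F (W(F) = 3 - (-14)*(F + (F + F)*(-4)) = 3 - (-14)*(F + (2*F)*(-4)) = 3 - (-14)*(F - 8*F) = 3 - (-14)*(-7*F) = 3 - 98*F)
l = 242 (l = (3 - 98*(-4)) - 153 = (3 + 392) - 153 = 395 - 153 = 242)
M = 343/465 (M = -343*(-1/465) = 343/465 ≈ 0.73763)
l + M = 242 + 343/465 = 112873/465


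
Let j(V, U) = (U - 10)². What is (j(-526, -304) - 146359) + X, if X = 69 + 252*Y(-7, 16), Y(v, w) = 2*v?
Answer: -51222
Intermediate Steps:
j(V, U) = (-10 + U)²
X = -3459 (X = 69 + 252*(2*(-7)) = 69 + 252*(-14) = 69 - 3528 = -3459)
(j(-526, -304) - 146359) + X = ((-10 - 304)² - 146359) - 3459 = ((-314)² - 146359) - 3459 = (98596 - 146359) - 3459 = -47763 - 3459 = -51222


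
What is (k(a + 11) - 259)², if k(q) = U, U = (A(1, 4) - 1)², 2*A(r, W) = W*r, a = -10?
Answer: 66564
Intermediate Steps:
A(r, W) = W*r/2 (A(r, W) = (W*r)/2 = W*r/2)
U = 1 (U = ((½)*4*1 - 1)² = (2 - 1)² = 1² = 1)
k(q) = 1
(k(a + 11) - 259)² = (1 - 259)² = (-258)² = 66564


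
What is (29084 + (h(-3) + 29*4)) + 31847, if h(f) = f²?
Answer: 61056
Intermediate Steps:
(29084 + (h(-3) + 29*4)) + 31847 = (29084 + ((-3)² + 29*4)) + 31847 = (29084 + (9 + 116)) + 31847 = (29084 + 125) + 31847 = 29209 + 31847 = 61056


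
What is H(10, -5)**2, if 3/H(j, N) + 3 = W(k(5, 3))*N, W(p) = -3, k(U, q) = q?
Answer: 1/16 ≈ 0.062500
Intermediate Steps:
H(j, N) = 3/(-3 - 3*N)
H(10, -5)**2 = (1/(-1 - 1*(-5)))**2 = (1/(-1 + 5))**2 = (1/4)**2 = 1/16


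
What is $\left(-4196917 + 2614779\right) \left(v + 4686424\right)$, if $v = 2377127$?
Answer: $-11175512452038$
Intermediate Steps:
$\left(-4196917 + 2614779\right) \left(v + 4686424\right) = \left(-4196917 + 2614779\right) \left(2377127 + 4686424\right) = \left(-1582138\right) 7063551 = -11175512452038$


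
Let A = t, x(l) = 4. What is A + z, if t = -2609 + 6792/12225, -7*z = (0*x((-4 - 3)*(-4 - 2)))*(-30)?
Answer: -10629411/4075 ≈ -2608.4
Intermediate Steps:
z = 0 (z = -0*4*(-30)/7 = -0*(-30) = -1/7*0 = 0)
t = -10629411/4075 (t = -2609 + 6792*(1/12225) = -2609 + 2264/4075 = -10629411/4075 ≈ -2608.4)
A = -10629411/4075 ≈ -2608.4
A + z = -10629411/4075 + 0 = -10629411/4075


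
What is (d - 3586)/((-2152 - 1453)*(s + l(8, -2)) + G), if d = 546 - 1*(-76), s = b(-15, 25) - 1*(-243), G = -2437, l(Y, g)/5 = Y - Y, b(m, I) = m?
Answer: 2964/824377 ≈ 0.0035954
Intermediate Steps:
l(Y, g) = 0 (l(Y, g) = 5*(Y - Y) = 5*0 = 0)
s = 228 (s = -15 - 1*(-243) = -15 + 243 = 228)
d = 622 (d = 546 + 76 = 622)
(d - 3586)/((-2152 - 1453)*(s + l(8, -2)) + G) = (622 - 3586)/((-2152 - 1453)*(228 + 0) - 2437) = -2964/(-3605*228 - 2437) = -2964/(-821940 - 2437) = -2964/(-824377) = -2964*(-1/824377) = 2964/824377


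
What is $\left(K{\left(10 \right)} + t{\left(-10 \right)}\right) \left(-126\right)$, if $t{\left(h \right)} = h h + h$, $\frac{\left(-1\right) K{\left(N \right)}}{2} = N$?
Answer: $-8820$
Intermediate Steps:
$K{\left(N \right)} = - 2 N$
$t{\left(h \right)} = h + h^{2}$ ($t{\left(h \right)} = h^{2} + h = h + h^{2}$)
$\left(K{\left(10 \right)} + t{\left(-10 \right)}\right) \left(-126\right) = \left(\left(-2\right) 10 - 10 \left(1 - 10\right)\right) \left(-126\right) = \left(-20 - -90\right) \left(-126\right) = \left(-20 + 90\right) \left(-126\right) = 70 \left(-126\right) = -8820$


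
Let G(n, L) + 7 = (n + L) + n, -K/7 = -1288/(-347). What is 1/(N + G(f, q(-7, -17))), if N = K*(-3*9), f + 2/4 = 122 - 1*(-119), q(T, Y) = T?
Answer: 347/405481 ≈ 0.00085577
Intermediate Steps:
f = 481/2 (f = -½ + (122 - 1*(-119)) = -½ + (122 + 119) = -½ + 241 = 481/2 ≈ 240.50)
K = -9016/347 (K = -(-9016)/(-347) = -(-9016)*(-1)/347 = -7*1288/347 = -9016/347 ≈ -25.983)
G(n, L) = -7 + L + 2*n (G(n, L) = -7 + ((n + L) + n) = -7 + ((L + n) + n) = -7 + (L + 2*n) = -7 + L + 2*n)
N = 243432/347 (N = -(-27048)*9/347 = -9016/347*(-27) = 243432/347 ≈ 701.53)
1/(N + G(f, q(-7, -17))) = 1/(243432/347 + (-7 - 7 + 2*(481/2))) = 1/(243432/347 + (-7 - 7 + 481)) = 1/(243432/347 + 467) = 1/(405481/347) = 347/405481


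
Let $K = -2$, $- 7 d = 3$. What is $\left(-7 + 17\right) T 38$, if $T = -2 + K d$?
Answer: $- \frac{3040}{7} \approx -434.29$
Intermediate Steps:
$d = - \frac{3}{7}$ ($d = \left(- \frac{1}{7}\right) 3 = - \frac{3}{7} \approx -0.42857$)
$T = - \frac{8}{7}$ ($T = -2 - - \frac{6}{7} = -2 + \frac{6}{7} = - \frac{8}{7} \approx -1.1429$)
$\left(-7 + 17\right) T 38 = \left(-7 + 17\right) \left(- \frac{8}{7}\right) 38 = 10 \left(- \frac{8}{7}\right) 38 = \left(- \frac{80}{7}\right) 38 = - \frac{3040}{7}$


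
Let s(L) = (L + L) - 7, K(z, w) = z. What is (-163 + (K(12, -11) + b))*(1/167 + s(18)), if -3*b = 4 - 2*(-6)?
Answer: -2271836/501 ≈ -4534.6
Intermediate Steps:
b = -16/3 (b = -(4 - 2*(-6))/3 = -(4 + 12)/3 = -⅓*16 = -16/3 ≈ -5.3333)
s(L) = -7 + 2*L (s(L) = 2*L - 7 = -7 + 2*L)
(-163 + (K(12, -11) + b))*(1/167 + s(18)) = (-163 + (12 - 16/3))*(1/167 + (-7 + 2*18)) = (-163 + 20/3)*(1/167 + (-7 + 36)) = -469*(1/167 + 29)/3 = -469/3*4844/167 = -2271836/501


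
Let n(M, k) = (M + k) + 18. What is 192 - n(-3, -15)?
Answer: 192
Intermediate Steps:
n(M, k) = 18 + M + k
192 - n(-3, -15) = 192 - (18 - 3 - 15) = 192 - 1*0 = 192 + 0 = 192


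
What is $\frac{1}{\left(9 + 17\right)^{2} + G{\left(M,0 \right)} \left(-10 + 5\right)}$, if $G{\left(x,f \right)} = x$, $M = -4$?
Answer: $\frac{1}{696} \approx 0.0014368$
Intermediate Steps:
$\frac{1}{\left(9 + 17\right)^{2} + G{\left(M,0 \right)} \left(-10 + 5\right)} = \frac{1}{\left(9 + 17\right)^{2} - 4 \left(-10 + 5\right)} = \frac{1}{26^{2} - -20} = \frac{1}{676 + 20} = \frac{1}{696}$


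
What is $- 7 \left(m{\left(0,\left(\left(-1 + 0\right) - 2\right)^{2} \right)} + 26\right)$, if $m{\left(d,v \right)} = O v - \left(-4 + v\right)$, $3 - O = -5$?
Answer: $-651$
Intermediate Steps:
$O = 8$ ($O = 3 - -5 = 3 + 5 = 8$)
$m{\left(d,v \right)} = 4 + 7 v$ ($m{\left(d,v \right)} = 8 v - \left(-4 + v\right) = 4 + 7 v$)
$- 7 \left(m{\left(0,\left(\left(-1 + 0\right) - 2\right)^{2} \right)} + 26\right) = - 7 \left(\left(4 + 7 \left(\left(-1 + 0\right) - 2\right)^{2}\right) + 26\right) = - 7 \left(\left(4 + 7 \left(-1 - 2\right)^{2}\right) + 26\right) = - 7 \left(\left(4 + 7 \left(-3\right)^{2}\right) + 26\right) = - 7 \left(\left(4 + 7 \cdot 9\right) + 26\right) = - 7 \left(\left(4 + 63\right) + 26\right) = - 7 \left(67 + 26\right) = \left(-7\right) 93 = -651$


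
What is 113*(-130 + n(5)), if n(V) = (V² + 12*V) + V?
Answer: -4520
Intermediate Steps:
n(V) = V² + 13*V
113*(-130 + n(5)) = 113*(-130 + 5*(13 + 5)) = 113*(-130 + 5*18) = 113*(-130 + 90) = 113*(-40) = -4520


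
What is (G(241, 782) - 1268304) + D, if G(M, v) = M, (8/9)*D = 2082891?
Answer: 8601515/8 ≈ 1.0752e+6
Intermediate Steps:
D = 18746019/8 (D = (9/8)*2082891 = 18746019/8 ≈ 2.3433e+6)
(G(241, 782) - 1268304) + D = (241 - 1268304) + 18746019/8 = -1268063 + 18746019/8 = 8601515/8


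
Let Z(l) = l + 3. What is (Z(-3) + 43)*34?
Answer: 1462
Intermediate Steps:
Z(l) = 3 + l
(Z(-3) + 43)*34 = ((3 - 3) + 43)*34 = (0 + 43)*34 = 43*34 = 1462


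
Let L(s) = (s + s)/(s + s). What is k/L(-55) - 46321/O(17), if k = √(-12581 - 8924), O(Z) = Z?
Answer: -46321/17 + I*√21505 ≈ -2724.8 + 146.65*I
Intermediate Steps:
k = I*√21505 (k = √(-21505) = I*√21505 ≈ 146.65*I)
L(s) = 1 (L(s) = (2*s)/((2*s)) = (2*s)*(1/(2*s)) = 1)
k/L(-55) - 46321/O(17) = (I*√21505)/1 - 46321/17 = (I*√21505)*1 - 46321*1/17 = I*√21505 - 46321/17 = -46321/17 + I*√21505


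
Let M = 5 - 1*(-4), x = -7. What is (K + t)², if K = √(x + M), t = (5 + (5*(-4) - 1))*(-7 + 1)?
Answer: (96 + √2)² ≈ 9489.5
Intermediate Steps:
M = 9 (M = 5 + 4 = 9)
t = 96 (t = (5 + (-20 - 1))*(-6) = (5 - 21)*(-6) = -16*(-6) = 96)
K = √2 (K = √(-7 + 9) = √2 ≈ 1.4142)
(K + t)² = (√2 + 96)² = (96 + √2)²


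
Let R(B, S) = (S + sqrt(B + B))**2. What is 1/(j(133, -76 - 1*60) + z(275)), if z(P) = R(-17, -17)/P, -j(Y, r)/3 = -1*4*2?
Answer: 1885125/47030329 + 9350*I*sqrt(34)/47030329 ≈ 0.040083 + 0.0011592*I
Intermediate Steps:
j(Y, r) = 24 (j(Y, r) = -3*(-1*4)*2 = -(-12)*2 = -3*(-8) = 24)
R(B, S) = (S + sqrt(2)*sqrt(B))**2 (R(B, S) = (S + sqrt(2*B))**2 = (S + sqrt(2)*sqrt(B))**2)
z(P) = (-17 + I*sqrt(34))**2/P (z(P) = (-17 + sqrt(2)*sqrt(-17))**2/P = (-17 + sqrt(2)*(I*sqrt(17)))**2/P = (-17 + I*sqrt(34))**2/P)
1/(j(133, -76 - 1*60) + z(275)) = 1/(24 + (17 - I*sqrt(34))**2/275)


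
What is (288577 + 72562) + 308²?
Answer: 456003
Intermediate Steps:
(288577 + 72562) + 308² = 361139 + 94864 = 456003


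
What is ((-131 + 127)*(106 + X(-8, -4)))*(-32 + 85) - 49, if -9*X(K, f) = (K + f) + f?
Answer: -206081/9 ≈ -22898.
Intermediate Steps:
X(K, f) = -2*f/9 - K/9 (X(K, f) = -((K + f) + f)/9 = -(K + 2*f)/9 = -2*f/9 - K/9)
((-131 + 127)*(106 + X(-8, -4)))*(-32 + 85) - 49 = ((-131 + 127)*(106 + (-2/9*(-4) - 1/9*(-8))))*(-32 + 85) - 49 = -4*(106 + (8/9 + 8/9))*53 - 49 = -4*(106 + 16/9)*53 - 49 = -4*970/9*53 - 49 = -3880/9*53 - 49 = -205640/9 - 49 = -206081/9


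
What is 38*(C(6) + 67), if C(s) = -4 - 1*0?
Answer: 2394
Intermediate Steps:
C(s) = -4 (C(s) = -4 + 0 = -4)
38*(C(6) + 67) = 38*(-4 + 67) = 38*63 = 2394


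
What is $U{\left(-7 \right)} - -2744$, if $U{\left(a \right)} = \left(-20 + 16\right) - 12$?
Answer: $2728$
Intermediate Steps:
$U{\left(a \right)} = -16$ ($U{\left(a \right)} = -4 - 12 = -16$)
$U{\left(-7 \right)} - -2744 = -16 - -2744 = -16 + 2744 = 2728$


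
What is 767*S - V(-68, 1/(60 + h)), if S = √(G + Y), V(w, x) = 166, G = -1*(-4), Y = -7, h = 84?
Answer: -166 + 767*I*√3 ≈ -166.0 + 1328.5*I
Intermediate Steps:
G = 4
S = I*√3 (S = √(4 - 7) = √(-3) = I*√3 ≈ 1.732*I)
767*S - V(-68, 1/(60 + h)) = 767*(I*√3) - 1*166 = 767*I*√3 - 166 = -166 + 767*I*√3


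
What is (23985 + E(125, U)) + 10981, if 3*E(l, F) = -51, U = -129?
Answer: 34949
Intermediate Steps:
E(l, F) = -17 (E(l, F) = (1/3)*(-51) = -17)
(23985 + E(125, U)) + 10981 = (23985 - 17) + 10981 = 23968 + 10981 = 34949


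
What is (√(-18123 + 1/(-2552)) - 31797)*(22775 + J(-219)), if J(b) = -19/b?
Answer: -52865098656/73 + 1246936*I*√29507434286/69861 ≈ -7.2418e+8 + 3.066e+6*I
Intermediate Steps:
(√(-18123 + 1/(-2552)) - 31797)*(22775 + J(-219)) = (√(-18123 + 1/(-2552)) - 31797)*(22775 - 19/(-219)) = (√(-18123 - 1/2552) - 31797)*(22775 - 19*(-1/219)) = (√(-46249897/2552) - 31797)*(22775 + 19/219) = (I*√29507434286/1276 - 31797)*(4987744/219) = (-31797 + I*√29507434286/1276)*(4987744/219) = -52865098656/73 + 1246936*I*√29507434286/69861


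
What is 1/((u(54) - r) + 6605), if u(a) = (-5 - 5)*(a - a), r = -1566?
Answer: 1/8171 ≈ 0.00012238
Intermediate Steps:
u(a) = 0 (u(a) = -10*0 = 0)
1/((u(54) - r) + 6605) = 1/((0 - 1*(-1566)) + 6605) = 1/((0 + 1566) + 6605) = 1/(1566 + 6605) = 1/8171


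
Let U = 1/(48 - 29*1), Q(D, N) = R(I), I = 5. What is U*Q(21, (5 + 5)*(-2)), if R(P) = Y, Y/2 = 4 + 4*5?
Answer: 48/19 ≈ 2.5263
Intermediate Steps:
Y = 48 (Y = 2*(4 + 4*5) = 2*(4 + 20) = 2*24 = 48)
R(P) = 48
Q(D, N) = 48
U = 1/19 (U = 1/(48 - 29) = 1/19 ≈ 0.052632)
U*Q(21, (5 + 5)*(-2)) = (1/19)*48 = 48/19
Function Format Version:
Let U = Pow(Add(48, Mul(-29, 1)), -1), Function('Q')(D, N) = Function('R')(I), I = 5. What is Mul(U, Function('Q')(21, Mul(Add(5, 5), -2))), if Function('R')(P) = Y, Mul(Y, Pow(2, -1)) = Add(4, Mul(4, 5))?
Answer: Rational(48, 19) ≈ 2.5263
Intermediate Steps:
Y = 48 (Y = Mul(2, Add(4, Mul(4, 5))) = Mul(2, Add(4, 20)) = Mul(2, 24) = 48)
Function('R')(P) = 48
Function('Q')(D, N) = 48
U = Rational(1, 19) (U = Pow(Add(48, -29), -1) = Pow(19, -1) = Rational(1, 19) ≈ 0.052632)
Mul(U, Function('Q')(21, Mul(Add(5, 5), -2))) = Mul(Rational(1, 19), 48) = Rational(48, 19)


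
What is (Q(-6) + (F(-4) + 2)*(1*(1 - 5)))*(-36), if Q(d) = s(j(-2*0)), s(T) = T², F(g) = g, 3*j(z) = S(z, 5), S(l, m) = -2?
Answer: -304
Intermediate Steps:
j(z) = -⅔ (j(z) = (⅓)*(-2) = -⅔)
Q(d) = 4/9 (Q(d) = (-⅔)² = 4/9)
(Q(-6) + (F(-4) + 2)*(1*(1 - 5)))*(-36) = (4/9 + (-4 + 2)*(1*(1 - 5)))*(-36) = (4/9 - 2*(-4))*(-36) = (4/9 + 8)*(-36) = (76/9)*(-36) = -304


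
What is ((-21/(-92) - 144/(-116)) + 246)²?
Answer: 435928742001/7118224 ≈ 61241.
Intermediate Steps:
((-21/(-92) - 144/(-116)) + 246)² = ((-21*(-1/92) - 144*(-1/116)) + 246)² = ((21/92 + 36/29) + 246)² = (3921/2668 + 246)² = (660249/2668)² = 435928742001/7118224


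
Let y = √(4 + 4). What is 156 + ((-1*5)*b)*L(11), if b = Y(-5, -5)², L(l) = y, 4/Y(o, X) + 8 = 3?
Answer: 156 - 32*√2/5 ≈ 146.95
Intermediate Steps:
Y(o, X) = -⅘ (Y(o, X) = 4/(-8 + 3) = 4/(-5) = 4*(-⅕) = -⅘)
y = 2*√2 (y = √8 = 2*√2 ≈ 2.8284)
L(l) = 2*√2
b = 16/25 (b = (-⅘)² = 16/25 ≈ 0.64000)
156 + ((-1*5)*b)*L(11) = 156 + (-1*5*(16/25))*(2*√2) = 156 + (-5*16/25)*(2*√2) = 156 - 32*√2/5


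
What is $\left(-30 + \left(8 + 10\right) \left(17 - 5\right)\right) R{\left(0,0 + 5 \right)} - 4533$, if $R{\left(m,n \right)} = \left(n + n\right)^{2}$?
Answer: $14067$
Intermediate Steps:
$R{\left(m,n \right)} = 4 n^{2}$ ($R{\left(m,n \right)} = \left(2 n\right)^{2} = 4 n^{2}$)
$\left(-30 + \left(8 + 10\right) \left(17 - 5\right)\right) R{\left(0,0 + 5 \right)} - 4533 = \left(-30 + \left(8 + 10\right) \left(17 - 5\right)\right) 4 \left(0 + 5\right)^{2} - 4533 = \left(-30 + 18 \cdot 12\right) 4 \cdot 5^{2} - 4533 = \left(-30 + 216\right) 4 \cdot 25 - 4533 = 186 \cdot 100 - 4533 = 18600 - 4533 = 14067$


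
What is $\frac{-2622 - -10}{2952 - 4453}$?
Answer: $\frac{2612}{1501} \approx 1.7402$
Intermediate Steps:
$\frac{-2622 - -10}{2952 - 4453} = \frac{-2622 + 10}{-1501} = \left(-2612\right) \left(- \frac{1}{1501}\right) = \frac{2612}{1501}$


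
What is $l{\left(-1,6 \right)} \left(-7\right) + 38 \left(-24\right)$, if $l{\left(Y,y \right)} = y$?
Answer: $-954$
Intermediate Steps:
$l{\left(-1,6 \right)} \left(-7\right) + 38 \left(-24\right) = 6 \left(-7\right) + 38 \left(-24\right) = -42 - 912 = -954$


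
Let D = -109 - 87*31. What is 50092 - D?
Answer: 52898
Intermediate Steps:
D = -2806 (D = -109 - 2697 = -2806)
50092 - D = 50092 - 1*(-2806) = 50092 + 2806 = 52898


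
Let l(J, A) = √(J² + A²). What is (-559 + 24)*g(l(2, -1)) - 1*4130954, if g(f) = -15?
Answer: -4122929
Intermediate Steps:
l(J, A) = √(A² + J²)
(-559 + 24)*g(l(2, -1)) - 1*4130954 = (-559 + 24)*(-15) - 1*4130954 = -535*(-15) - 4130954 = 8025 - 4130954 = -4122929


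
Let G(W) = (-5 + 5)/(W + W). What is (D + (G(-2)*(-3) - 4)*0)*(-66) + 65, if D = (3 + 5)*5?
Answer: -2575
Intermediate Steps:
G(W) = 0 (G(W) = 0/((2*W)) = 0*(1/(2*W)) = 0)
D = 40 (D = 8*5 = 40)
(D + (G(-2)*(-3) - 4)*0)*(-66) + 65 = (40 + (0*(-3) - 4)*0)*(-66) + 65 = (40 + (0 - 4)*0)*(-66) + 65 = (40 - 4*0)*(-66) + 65 = (40 + 0)*(-66) + 65 = 40*(-66) + 65 = -2640 + 65 = -2575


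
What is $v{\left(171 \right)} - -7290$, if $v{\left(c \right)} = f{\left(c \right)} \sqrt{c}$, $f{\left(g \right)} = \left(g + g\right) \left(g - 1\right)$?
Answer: $7290 + 174420 \sqrt{19} \approx 7.6757 \cdot 10^{5}$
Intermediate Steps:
$f{\left(g \right)} = 2 g \left(-1 + g\right)$
$v{\left(c \right)} = 2 c^{\frac{3}{2}} \left(-1 + c\right)$ ($v{\left(c \right)} = 2 c \left(-1 + c\right) \sqrt{c} = 2 c^{\frac{3}{2}} \left(-1 + c\right)$)
$v{\left(171 \right)} - -7290 = 2 \cdot 171^{\frac{3}{2}} \left(-1 + 171\right) - -7290 = 2 \cdot 513 \sqrt{19} \cdot 170 + 7290 = 174420 \sqrt{19} + 7290 = 7290 + 174420 \sqrt{19}$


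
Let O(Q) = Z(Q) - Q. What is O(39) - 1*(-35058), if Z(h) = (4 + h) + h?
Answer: 35101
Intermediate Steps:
Z(h) = 4 + 2*h
O(Q) = 4 + Q (O(Q) = (4 + 2*Q) - Q = 4 + Q)
O(39) - 1*(-35058) = (4 + 39) - 1*(-35058) = 43 + 35058 = 35101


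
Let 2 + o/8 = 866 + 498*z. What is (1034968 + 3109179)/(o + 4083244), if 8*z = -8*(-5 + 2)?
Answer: 4144147/4102108 ≈ 1.0102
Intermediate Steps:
z = 3 (z = (-8*(-5 + 2))/8 = (-8*(-3))/8 = (1/8)*24 = 3)
o = 18864 (o = -16 + 8*(866 + 498*3) = -16 + 8*(866 + 1494) = -16 + 8*2360 = -16 + 18880 = 18864)
(1034968 + 3109179)/(o + 4083244) = (1034968 + 3109179)/(18864 + 4083244) = 4144147/4102108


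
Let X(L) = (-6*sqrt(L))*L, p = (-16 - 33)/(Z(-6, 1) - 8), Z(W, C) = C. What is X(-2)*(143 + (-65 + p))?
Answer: 1020*I*sqrt(2) ≈ 1442.5*I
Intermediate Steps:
p = 7 (p = (-16 - 33)/(1 - 8) = -49/(-7) = -49*(-1/7) = 7)
X(L) = -6*L**(3/2)
X(-2)*(143 + (-65 + p)) = (-(-12)*I*sqrt(2))*(143 + (-65 + 7)) = (-(-12)*I*sqrt(2))*(143 - 58) = (12*I*sqrt(2))*85 = 1020*I*sqrt(2)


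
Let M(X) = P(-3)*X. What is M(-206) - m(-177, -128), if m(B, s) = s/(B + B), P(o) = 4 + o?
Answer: -36526/177 ≈ -206.36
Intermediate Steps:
m(B, s) = s/(2*B) (m(B, s) = s/((2*B)) = s*(1/(2*B)) = s/(2*B))
M(X) = X (M(X) = (4 - 3)*X = 1*X = X)
M(-206) - m(-177, -128) = -206 - (-128)/(2*(-177)) = -206 - (-128)*(-1)/(2*177) = -206 - 1*64/177 = -206 - 64/177 = -36526/177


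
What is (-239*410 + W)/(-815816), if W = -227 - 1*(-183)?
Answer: 49017/407908 ≈ 0.12017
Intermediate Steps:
W = -44 (W = -227 + 183 = -44)
(-239*410 + W)/(-815816) = (-239*410 - 44)/(-815816) = (-97990 - 44)*(-1/815816) = -98034*(-1/815816) = 49017/407908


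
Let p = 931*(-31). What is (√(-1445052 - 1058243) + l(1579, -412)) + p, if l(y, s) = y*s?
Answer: -679409 + I*√2503295 ≈ -6.7941e+5 + 1582.2*I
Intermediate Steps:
p = -28861
l(y, s) = s*y
(√(-1445052 - 1058243) + l(1579, -412)) + p = (√(-1445052 - 1058243) - 412*1579) - 28861 = (√(-2503295) - 650548) - 28861 = (I*√2503295 - 650548) - 28861 = (-650548 + I*√2503295) - 28861 = -679409 + I*√2503295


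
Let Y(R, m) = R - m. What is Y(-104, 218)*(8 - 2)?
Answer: -1932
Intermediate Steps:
Y(-104, 218)*(8 - 2) = (-104 - 1*218)*(8 - 2) = (-104 - 218)*6 = -322*6 = -1932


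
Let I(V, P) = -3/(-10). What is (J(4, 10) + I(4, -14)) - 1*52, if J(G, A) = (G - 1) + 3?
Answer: -457/10 ≈ -45.700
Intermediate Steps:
I(V, P) = 3/10 (I(V, P) = -3*(-⅒) = 3/10)
J(G, A) = 2 + G (J(G, A) = (-1 + G) + 3 = 2 + G)
(J(4, 10) + I(4, -14)) - 1*52 = ((2 + 4) + 3/10) - 1*52 = (6 + 3/10) - 52 = 63/10 - 52 = -457/10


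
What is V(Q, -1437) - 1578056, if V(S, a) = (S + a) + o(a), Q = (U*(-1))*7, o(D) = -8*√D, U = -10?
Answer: -1579423 - 8*I*√1437 ≈ -1.5794e+6 - 303.26*I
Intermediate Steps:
Q = 70 (Q = -10*(-1)*7 = 10*7 = 70)
V(S, a) = S + a - 8*√a (V(S, a) = (S + a) - 8*√a = S + a - 8*√a)
V(Q, -1437) - 1578056 = (70 - 1437 - 8*I*√1437) - 1578056 = (-1367 - 8*I*√1437) - 1578056 = -1579423 - 8*I*√1437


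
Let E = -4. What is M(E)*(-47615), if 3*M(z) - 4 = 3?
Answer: -333305/3 ≈ -1.1110e+5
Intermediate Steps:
M(z) = 7/3 (M(z) = 4/3 + (⅓)*3 = 4/3 + 1 = 7/3)
M(E)*(-47615) = (7/3)*(-47615) = -333305/3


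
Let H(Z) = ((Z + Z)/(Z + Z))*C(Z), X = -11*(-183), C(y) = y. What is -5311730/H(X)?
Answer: -5311730/2013 ≈ -2638.7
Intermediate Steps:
X = 2013
H(Z) = Z (H(Z) = ((Z + Z)/(Z + Z))*Z = ((2*Z)/((2*Z)))*Z = ((2*Z)*(1/(2*Z)))*Z = 1*Z = Z)
-5311730/H(X) = -5311730/2013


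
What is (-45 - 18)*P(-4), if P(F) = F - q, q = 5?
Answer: 567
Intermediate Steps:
P(F) = -5 + F (P(F) = F - 1*5 = F - 5 = -5 + F)
(-45 - 18)*P(-4) = (-45 - 18)*(-5 - 4) = -63*(-9) = 567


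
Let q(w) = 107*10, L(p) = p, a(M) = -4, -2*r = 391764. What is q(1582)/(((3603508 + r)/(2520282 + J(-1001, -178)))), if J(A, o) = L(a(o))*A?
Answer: 1350493010/1703813 ≈ 792.63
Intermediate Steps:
r = -195882 (r = -½*391764 = -195882)
J(A, o) = -4*A
q(w) = 1070
q(1582)/(((3603508 + r)/(2520282 + J(-1001, -178)))) = 1070/(((3603508 - 195882)/(2520282 - 4*(-1001)))) = 1070/((3407626/(2520282 + 4004))) = 1070/((3407626/2524286)) = 1070/((3407626*(1/2524286))) = 1070/(1703813/1262143) = 1070*(1262143/1703813) = 1350493010/1703813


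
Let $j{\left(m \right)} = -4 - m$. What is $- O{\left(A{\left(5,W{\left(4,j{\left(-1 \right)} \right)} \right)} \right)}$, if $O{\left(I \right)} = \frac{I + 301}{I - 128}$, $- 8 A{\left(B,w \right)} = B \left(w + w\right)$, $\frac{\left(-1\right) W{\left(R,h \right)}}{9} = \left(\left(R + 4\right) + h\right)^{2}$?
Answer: $- \frac{2329}{613} \approx -3.7993$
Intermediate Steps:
$W{\left(R,h \right)} = - 9 \left(4 + R + h\right)^{2}$ ($W{\left(R,h \right)} = - 9 \left(\left(R + 4\right) + h\right)^{2} = - 9 \left(\left(4 + R\right) + h\right)^{2} = - 9 \left(4 + R + h\right)^{2}$)
$A{\left(B,w \right)} = - \frac{B w}{4}$ ($A{\left(B,w \right)} = - \frac{B \left(w + w\right)}{8} = - \frac{B 2 w}{8} = - \frac{2 B w}{8} = - \frac{B w}{4}$)
$O{\left(I \right)} = \frac{301 + I}{-128 + I}$
$- O{\left(A{\left(5,W{\left(4,j{\left(-1 \right)} \right)} \right)} \right)} = - \frac{301 - \frac{5 \left(- 9 \left(4 + 4 - 3\right)^{2}\right)}{4}}{-128 - \frac{5 \left(- 9 \left(4 + 4 - 3\right)^{2}\right)}{4}} = - \frac{301 - \frac{5 \left(- 9 \cdot 5^{2}\right)}{4}}{-128 - \frac{5 \left(- 9 \cdot 5^{2}\right)}{4}} = - \frac{301 - \frac{5 \left(\left(-9\right) 25\right)}{4}}{-128 - \frac{5 \left(\left(-9\right) 25\right)}{4}} = - \frac{301 - \frac{5}{4} \left(-225\right)}{-128 - \frac{5}{4} \left(-225\right)} = - \frac{301 + \frac{1125}{4}}{-128 + \frac{1125}{4}} = - \frac{2329}{\frac{613}{4} \cdot 4} = - \frac{4 \cdot 2329}{613 \cdot 4} = \left(-1\right) \frac{2329}{613} = - \frac{2329}{613}$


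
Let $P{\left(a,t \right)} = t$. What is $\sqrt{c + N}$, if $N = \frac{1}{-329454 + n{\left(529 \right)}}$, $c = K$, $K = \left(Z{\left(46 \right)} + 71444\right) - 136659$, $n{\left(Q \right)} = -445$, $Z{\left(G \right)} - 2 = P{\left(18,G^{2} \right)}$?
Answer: $\frac{2 i \sqrt{1716764474490599}}{329899} \approx 251.19 i$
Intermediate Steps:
$Z{\left(G \right)} = 2 + G^{2}$
$K = -63097$ ($K = \left(\left(2 + 46^{2}\right) + 71444\right) - 136659 = \left(\left(2 + 2116\right) + 71444\right) - 136659 = \left(2118 + 71444\right) - 136659 = 73562 - 136659 = -63097$)
$c = -63097$
$N = - \frac{1}{329899}$ ($N = \frac{1}{-329454 - 445} = \frac{1}{-329899} = - \frac{1}{329899} \approx -3.0312 \cdot 10^{-6}$)
$\sqrt{c + N} = \sqrt{-63097 - \frac{1}{329899}} = \sqrt{- \frac{20815637204}{329899}} = \frac{2 i \sqrt{1716764474490599}}{329899}$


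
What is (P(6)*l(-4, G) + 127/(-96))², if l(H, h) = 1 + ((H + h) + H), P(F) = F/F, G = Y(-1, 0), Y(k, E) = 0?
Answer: 638401/9216 ≈ 69.271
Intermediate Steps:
G = 0
P(F) = 1
l(H, h) = 1 + h + 2*H (l(H, h) = 1 + (h + 2*H) = 1 + h + 2*H)
(P(6)*l(-4, G) + 127/(-96))² = (1*(1 + 0 + 2*(-4)) + 127/(-96))² = (1*(1 + 0 - 8) + 127*(-1/96))² = (1*(-7) - 127/96)² = (-7 - 127/96)² = (-799/96)² = 638401/9216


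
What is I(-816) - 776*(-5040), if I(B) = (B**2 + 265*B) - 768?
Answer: 4359888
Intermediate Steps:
I(B) = -768 + B**2 + 265*B
I(-816) - 776*(-5040) = (-768 + (-816)**2 + 265*(-816)) - 776*(-5040) = (-768 + 665856 - 216240) + 3911040 = 448848 + 3911040 = 4359888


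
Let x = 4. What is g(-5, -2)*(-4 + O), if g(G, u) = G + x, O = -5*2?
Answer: 14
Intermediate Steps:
O = -10
g(G, u) = 4 + G (g(G, u) = G + 4 = 4 + G)
g(-5, -2)*(-4 + O) = (4 - 5)*(-4 - 10) = -1*(-14) = 14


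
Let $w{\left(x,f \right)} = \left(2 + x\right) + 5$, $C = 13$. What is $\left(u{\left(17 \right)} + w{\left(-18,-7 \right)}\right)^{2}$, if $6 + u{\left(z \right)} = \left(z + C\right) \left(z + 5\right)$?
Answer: $413449$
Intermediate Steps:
$w{\left(x,f \right)} = 7 + x$
$u{\left(z \right)} = -6 + \left(5 + z\right) \left(13 + z\right)$ ($u{\left(z \right)} = -6 + \left(z + 13\right) \left(z + 5\right) = -6 + \left(13 + z\right) \left(5 + z\right) = -6 + \left(5 + z\right) \left(13 + z\right)$)
$\left(u{\left(17 \right)} + w{\left(-18,-7 \right)}\right)^{2} = \left(\left(59 + 17^{2} + 18 \cdot 17\right) + \left(7 - 18\right)\right)^{2} = \left(\left(59 + 289 + 306\right) - 11\right)^{2} = \left(654 - 11\right)^{2} = 643^{2} = 413449$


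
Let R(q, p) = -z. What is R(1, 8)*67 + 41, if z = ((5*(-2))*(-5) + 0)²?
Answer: -167459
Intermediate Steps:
z = 2500 (z = (-10*(-5) + 0)² = (50 + 0)² = 50² = 2500)
R(q, p) = -2500 (R(q, p) = -1*2500 = -2500)
R(1, 8)*67 + 41 = -2500*67 + 41 = -167500 + 41 = -167459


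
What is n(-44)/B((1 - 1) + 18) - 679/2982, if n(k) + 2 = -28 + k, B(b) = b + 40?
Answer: -18575/12354 ≈ -1.5036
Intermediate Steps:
B(b) = 40 + b
n(k) = -30 + k (n(k) = -2 + (-28 + k) = -30 + k)
n(-44)/B((1 - 1) + 18) - 679/2982 = (-30 - 44)/(40 + ((1 - 1) + 18)) - 679/2982 = -74/(40 + (0 + 18)) - 679*1/2982 = -74/(40 + 18) - 97/426 = -74/58 - 97/426 = -74*1/58 - 97/426 = -37/29 - 97/426 = -18575/12354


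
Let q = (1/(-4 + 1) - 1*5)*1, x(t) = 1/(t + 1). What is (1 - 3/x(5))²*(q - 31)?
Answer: -31501/3 ≈ -10500.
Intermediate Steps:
x(t) = 1/(1 + t)
q = -16/3 (q = (1/(-3) - 5)*1 = (-⅓ - 5)*1 = -16/3*1 = -16/3 ≈ -5.3333)
(1 - 3/x(5))²*(q - 31) = (1 - 3/(1/(1 + 5)))²*(-16/3 - 31) = (1 - 3/(1/6))²*(-109/3) = (1 - 3/⅙)²*(-109/3) = (1 - 3*6)²*(-109/3) = (1 - 18)²*(-109/3) = (-17)²*(-109/3) = 289*(-109/3) = -31501/3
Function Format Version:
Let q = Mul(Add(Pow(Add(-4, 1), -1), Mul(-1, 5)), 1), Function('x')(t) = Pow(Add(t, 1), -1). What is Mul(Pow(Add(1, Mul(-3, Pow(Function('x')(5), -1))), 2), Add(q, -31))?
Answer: Rational(-31501, 3) ≈ -10500.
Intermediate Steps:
Function('x')(t) = Pow(Add(1, t), -1)
q = Rational(-16, 3) (q = Mul(Add(Pow(-3, -1), -5), 1) = Mul(Add(Rational(-1, 3), -5), 1) = Mul(Rational(-16, 3), 1) = Rational(-16, 3) ≈ -5.3333)
Mul(Pow(Add(1, Mul(-3, Pow(Function('x')(5), -1))), 2), Add(q, -31)) = Mul(Pow(Add(1, Mul(-3, Pow(Pow(Add(1, 5), -1), -1))), 2), Add(Rational(-16, 3), -31)) = Mul(Pow(Add(1, Mul(-3, Pow(Pow(6, -1), -1))), 2), Rational(-109, 3)) = Mul(Pow(Add(1, Mul(-3, Pow(Rational(1, 6), -1))), 2), Rational(-109, 3)) = Mul(Pow(Add(1, Mul(-3, 6)), 2), Rational(-109, 3)) = Mul(Pow(Add(1, -18), 2), Rational(-109, 3)) = Mul(Pow(-17, 2), Rational(-109, 3)) = Mul(289, Rational(-109, 3)) = Rational(-31501, 3)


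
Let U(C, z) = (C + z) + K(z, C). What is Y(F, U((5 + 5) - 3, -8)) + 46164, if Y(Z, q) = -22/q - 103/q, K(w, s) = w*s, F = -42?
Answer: 2631473/57 ≈ 46166.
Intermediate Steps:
K(w, s) = s*w
U(C, z) = C + z + C*z (U(C, z) = (C + z) + C*z = C + z + C*z)
Y(Z, q) = -125/q
Y(F, U((5 + 5) - 3, -8)) + 46164 = -125/(((5 + 5) - 3) - 8 + ((5 + 5) - 3)*(-8)) + 46164 = -125/((10 - 3) - 8 + (10 - 3)*(-8)) + 46164 = -125/(7 - 8 + 7*(-8)) + 46164 = -125/(7 - 8 - 56) + 46164 = -125/(-57) + 46164 = -125*(-1/57) + 46164 = 125/57 + 46164 = 2631473/57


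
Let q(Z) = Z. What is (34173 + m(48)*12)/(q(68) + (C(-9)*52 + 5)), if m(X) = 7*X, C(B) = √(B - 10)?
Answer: 557793/11341 - 397332*I*√19/11341 ≈ 49.184 - 152.71*I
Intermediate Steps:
C(B) = √(-10 + B)
(34173 + m(48)*12)/(q(68) + (C(-9)*52 + 5)) = (34173 + (7*48)*12)/(68 + (√(-10 - 9)*52 + 5)) = (34173 + 336*12)/(68 + (√(-19)*52 + 5)) = (34173 + 4032)/(68 + ((I*√19)*52 + 5)) = 38205/(68 + (52*I*√19 + 5)) = 38205/(68 + (5 + 52*I*√19)) = 38205/(73 + 52*I*√19)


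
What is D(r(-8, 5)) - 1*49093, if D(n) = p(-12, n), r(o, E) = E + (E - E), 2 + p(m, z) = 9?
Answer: -49086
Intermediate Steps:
p(m, z) = 7 (p(m, z) = -2 + 9 = 7)
r(o, E) = E (r(o, E) = E + 0 = E)
D(n) = 7
D(r(-8, 5)) - 1*49093 = 7 - 1*49093 = 7 - 49093 = -49086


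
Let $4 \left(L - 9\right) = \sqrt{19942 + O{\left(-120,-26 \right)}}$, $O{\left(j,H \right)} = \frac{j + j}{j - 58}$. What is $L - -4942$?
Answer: $4951 + \frac{\sqrt{157971262}}{356} \approx 4986.3$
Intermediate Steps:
$O{\left(j,H \right)} = \frac{2 j}{-58 + j}$
$L = 9 + \frac{\sqrt{157971262}}{356}$ ($L = 9 + \frac{\sqrt{19942 + 2 \left(-120\right) \frac{1}{-58 - 120}}}{4} = 9 + \frac{\sqrt{19942 + 2 \left(-120\right) \frac{1}{-178}}}{4} = 9 + \frac{\sqrt{19942 + 2 \left(-120\right) \left(- \frac{1}{178}\right)}}{4} = 9 + \frac{\sqrt{19942 + \frac{120}{89}}}{4} = 9 + \frac{\sqrt{\frac{1774958}{89}}}{4} = 9 + \frac{\frac{1}{89} \sqrt{157971262}}{4} = 9 + \frac{\sqrt{157971262}}{356} \approx 44.305$)
$L - -4942 = \left(9 + \frac{\sqrt{157971262}}{356}\right) - -4942 = \left(9 + \frac{\sqrt{157971262}}{356}\right) + 4942 = 4951 + \frac{\sqrt{157971262}}{356}$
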